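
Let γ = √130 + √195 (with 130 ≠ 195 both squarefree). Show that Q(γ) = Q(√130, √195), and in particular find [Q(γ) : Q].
[Q(γ) : Q] = 4 (equivalently, Q(γ) = Q(√130, √195))

Obviously Q(γ) ⊆ Q(√130, √195), and [Q(√130, √195):Q] = 4 (since 130, 195 are distinct squarefree integers > 1 with 25350 not a perfect square). To show equality we compute the minimal polynomial of γ. From γ = √130 + √195: γ^2 = 130 + 2√(25350) + 195 = 325 + 2√(25350), so γ^2 - 325 = 2√(25350); squaring, (γ^2 - 325)^2 = 4·25350, i.e. γ^4 - 650γ^2 + 105625 - 101400 = 0, i.e. γ^4 - 650γ^2 + 4225 = 0. So γ is a root of x^4 - 650x^2 + 4225. This polynomial is irreducible over Q: it has no rational root (each ±√130 ± √195 is irrational), and any factorization into two quadratics over Q would force √(25350) ∈ Q (pairing opposite roots) or √130, √195 ∈ Q (other pairings), all impossible. Hence [Q(γ):Q] = 4 = [Q(√130, √195):Q], so Q(γ) = Q(√130, √195).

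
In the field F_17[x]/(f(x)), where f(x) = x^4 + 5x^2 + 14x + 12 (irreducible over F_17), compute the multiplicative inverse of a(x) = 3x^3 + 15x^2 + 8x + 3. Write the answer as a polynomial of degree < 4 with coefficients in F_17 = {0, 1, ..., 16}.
a(x)^(-1) ≡ 7x^3 + 14x^2 + 7x + 3 (mod f(x))

Since f is irreducible over F_17, F_17[x]/(f) is a field and a(x) ≠ 0 has an inverse. Apply the extended Euclidean algorithm to f(x) and a(x) in F_17[x]: f(x) = (6x + 4)·a(x) + (16x^2 + 15x);  a(x) = (14x + 8)·(16x^2 + 15x) + (7x + 3);  (16x^2 + 15x) = (12x + 14)·(7x + 3) + (9). The last nonzero remainder is the constant 9 = gcd(f, a) in F_17. Back-substituting through the division chain expresses 9 = s(x)·a(x) + t(x)·f(x) with s(x) ≡ 12x^3 + 7x^2 + 12x + 10 (mod f), so (12x^3 + 7x^2 + 12x + 10)·a(x) ≡ 9 (mod f). Multiplying by 9^(-1) ≡ 2 in F_17 gives a(x)^(-1) ≡ 2·(12x^3 + 7x^2 + 12x + 10) ≡ 7x^3 + 14x^2 + 7x + 3 (mod f). Check: (3x^3 + 15x^2 + 8x + 3)·(7x^3 + 14x^2 + 7x + 3) = 4x^6 + 11x^5 + 15x^4 + 9x^3 + 7x^2 + 11x + 9 ≡ 1 (mod x^4 + 5x^2 + 14x + 12).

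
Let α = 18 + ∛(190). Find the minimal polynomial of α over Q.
m_α(x) = x^3 - 54x^2 + 972x - 6022

Set β = α - 18 = ∛(190), so β^3 = 190. Then (α - 18)^3 - 190 = 0, i.e. α is a root of g(x) = (x - 18)^3 - 190 = x^3 - 54x^2 + 972x - 6022. Since g(x) = h(x - 18) where h(x) = x^3 - 190, and h is irreducible over Q (because 190 is not a perfect cube, so h has no rational root, and a monic cubic with no rational root is irreducible), g is also irreducible (irreducibility is preserved under the substitution x → x - 18). Hence m_α(x) = x^3 - 54x^2 + 972x - 6022.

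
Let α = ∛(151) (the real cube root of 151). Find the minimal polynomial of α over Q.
m_α(x) = x^3 - 151

α satisfies α^3 = 151, so x^3 - 151 annihilates α. By the rational root test, a rational root p/q (in lowest terms) of x^3 - 151 would satisfy p^3 = 151 q^3, forcing q = 1 and p^3 = 151; but 151 is not a perfect cube, contradiction. A monic cubic over Q with no rational root is irreducible (any nontrivial factorization would include a linear factor). Hence x^3 - 151 is the minimal polynomial of α, and in particular [Q(α):Q] = 3.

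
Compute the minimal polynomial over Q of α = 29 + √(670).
m_α(x) = x^2 - 58x + 171

From α - 29 = √(670), squaring gives (α - 29)^2 = 670, i.e. α^2 - 58α + 841 = 670, so α^2 - 58α + 171 = 0. The discriminant of x^2 - 58x + 171 is (-58)^2 - 4·(171) = 3364 - 684 = 2680, and 4·(670) is not a perfect square in Q since 670 is squarefree and ≠ 1. Hence x^2 - 58x + 171 is irreducible over Q and is the minimal polynomial of α.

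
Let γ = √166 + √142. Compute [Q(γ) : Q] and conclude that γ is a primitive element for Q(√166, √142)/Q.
[Q(γ) : Q] = 4 (equivalently, Q(γ) = Q(√166, √142))

Obviously Q(γ) ⊆ Q(√166, √142), and [Q(√166, √142):Q] = 4 (since 166, 142 are distinct squarefree integers > 1 with 23572 not a perfect square). To show equality we compute the minimal polynomial of γ. From γ = √166 + √142: γ^2 = 166 + 2√(23572) + 142 = 308 + 2√(23572), so γ^2 - 308 = 2√(23572); squaring, (γ^2 - 308)^2 = 4·23572, i.e. γ^4 - 616γ^2 + 94864 - 94288 = 0, i.e. γ^4 - 616γ^2 + 576 = 0. So γ is a root of x^4 - 616x^2 + 576. This polynomial is irreducible over Q: it has no rational root (each ±√166 ± √142 is irrational), and any factorization into two quadratics over Q would force √(23572) ∈ Q (pairing opposite roots) or √166, √142 ∈ Q (other pairings), all impossible. Hence [Q(γ):Q] = 4 = [Q(√166, √142):Q], so Q(γ) = Q(√166, √142).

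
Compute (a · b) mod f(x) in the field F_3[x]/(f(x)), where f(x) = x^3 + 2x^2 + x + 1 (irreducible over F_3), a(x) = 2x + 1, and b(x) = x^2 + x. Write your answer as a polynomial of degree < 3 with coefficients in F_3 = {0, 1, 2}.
a · b ≡ 2x^2 + 2x + 1 (mod f(x))

Multiply in F_3[x]: a(x)·b(x) = (2x + 1)·(x^2 + x) = 2x^3 + x. This has degree ≥ 3, so divide by f(x) over F_3: 2x^3 + x = (2)·(x^3 + 2x^2 + x + 1) + (2x^2 + 2x + 1). Hence a·b ≡ 2x^2 + 2x + 1 (mod f). (F_3[x]/(f) is a field with 3^3 = 27 elements since f is irreducible of degree 3.)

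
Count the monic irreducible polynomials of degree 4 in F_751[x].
There are 79524141000 monic irreducible polynomials of degree 4 over F_751

Each element of F_{751^4} that lies in no proper subfield is a root of exactly one monic irreducible of degree 4 over F_751, and each such polynomial has 4 distinct roots in F_{751^4}. By Möbius inversion the count is N_751(4) = (1/4) Σ_{d|4} μ(4/d) · 751^d = (1/4)(μ(4)·751^1 + μ(2)·751^2 + μ(1)·751^4) = 318096564000/4 = 79524141000.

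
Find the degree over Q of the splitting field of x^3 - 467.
[K : Q] = 6

The roots of x^3 - 467 are ∛467, ω∛467, ω^2∛467 where ω = e^(2πi/3) is a primitive cube root of unity, so K = Q(∛467, ω). Now [Q(∛467):Q] = 3 (since 467 is not a perfect cube, x^3 - 467 is irreducible) and [Q(ω):Q] = 2. Both 2 and 3 divide [K:Q], and [K:Q] ≤ 3·2 = 6, so [K:Q] = 6. (Equivalently: Q(∛467) ⊂ R but ω ∉ R, so [K : Q(∛467)] = 2.)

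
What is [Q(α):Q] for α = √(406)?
[Q(α):Q] = 2

[Q(α):Q] equals the degree of the minimal polynomial of α. Here α^2 = 406 and x^2 - 406 is irreducible (d = 406 is squarefree, ≠ 1, hence not a square), so deg(m_α) = 2. Thus [Q(α):Q] = 2.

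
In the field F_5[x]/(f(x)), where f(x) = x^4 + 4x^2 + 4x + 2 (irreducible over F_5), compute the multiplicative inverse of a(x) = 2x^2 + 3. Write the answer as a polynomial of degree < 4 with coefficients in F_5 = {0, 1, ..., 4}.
a(x)^(-1) ≡ 4x^3 + 3x^2 + 1 (mod f(x))

Since f is irreducible over F_5, F_5[x]/(f) is a field and a(x) ≠ 0 has an inverse. Apply the extended Euclidean algorithm to f(x) and a(x) in F_5[x]: f(x) = (3x^2)·a(x) + (4x + 2);  a(x) = (3x + 1)·(4x + 2) + (1). The last nonzero remainder is the constant 1 = gcd(f, a) in F_5. Back-substituting through the division chain expresses 1 = s(x)·a(x) + t(x)·f(x) with s(x) ≡ 4x^3 + 3x^2 + 1 (mod f), so a(x)^(-1) ≡ s(x) = 4x^3 + 3x^2 + 1 (mod f). Check: (2x^2 + 3)·(4x^3 + 3x^2 + 1) = 3x^5 + x^4 + 2x^3 + x^2 + 3 ≡ 1 (mod x^4 + 4x^2 + 4x + 2).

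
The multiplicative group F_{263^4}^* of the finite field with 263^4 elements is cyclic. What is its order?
|F_{263^4}^*| = 4784350560

F_{263^4} has 263^4 = 4784350561 elements; its multiplicative group consists of all nonzero elements, so |F_{263^4}^*| = 4784350561 - 1 = 4784350560. (It is cyclic since any finite subgroup of the multiplicative group of a field is cyclic.)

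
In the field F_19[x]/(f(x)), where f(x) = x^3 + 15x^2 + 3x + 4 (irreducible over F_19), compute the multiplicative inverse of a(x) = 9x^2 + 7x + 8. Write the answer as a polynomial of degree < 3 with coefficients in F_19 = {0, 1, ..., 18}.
a(x)^(-1) ≡ 6x^2 + x + 3 (mod f(x))

Since f is irreducible over F_19, F_19[x]/(f) is a field and a(x) ≠ 0 has an inverse. Apply the extended Euclidean algorithm to f(x) and a(x) in F_19[x]: f(x) = (17x + 18)·a(x) + (7x + 12);  a(x) = (4x + 5)·(7x + 12) + (5). The last nonzero remainder is the constant 5 = gcd(f, a) in F_19. Back-substituting through the division chain expresses 5 = s(x)·a(x) + t(x)·f(x) with s(x) ≡ 11x^2 + 5x + 15 (mod f), so (11x^2 + 5x + 15)·a(x) ≡ 5 (mod f). Multiplying by 5^(-1) ≡ 4 in F_19 gives a(x)^(-1) ≡ 4·(11x^2 + 5x + 15) ≡ 6x^2 + x + 3 (mod f). Check: (9x^2 + 7x + 8)·(6x^2 + x + 3) = 16x^4 + 13x^3 + 6x^2 + 10x + 5 ≡ 1 (mod x^3 + 15x^2 + 3x + 4).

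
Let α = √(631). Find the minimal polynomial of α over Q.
m_α(x) = x^2 - 631

α satisfies α^2 - 631 = 0, so x^2 - 631 annihilates α. Since d = 631 is squarefree and ≠ 1, it is not a perfect square in Q, so x^2 - 631 has no rational root and is therefore irreducible over Q (a degree-2 polynomial over a field is irreducible iff it has no root). Hence m_α(x) = x^2 - 631.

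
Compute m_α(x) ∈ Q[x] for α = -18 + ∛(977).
m_α(x) = x^3 + 54x^2 + 972x + 4855

Set β = α + 18 = ∛(977), so β^3 = 977. Then (α + 18)^3 - 977 = 0, i.e. α is a root of g(x) = (x + 18)^3 - 977 = x^3 + 54x^2 + 972x + 4855. Since g(x) = h(x + 18) where h(x) = x^3 - 977, and h is irreducible over Q (because 977 is not a perfect cube, so h has no rational root, and a monic cubic with no rational root is irreducible), g is also irreducible (irreducibility is preserved under the substitution x → x + 18). Hence m_α(x) = x^3 + 54x^2 + 972x + 4855.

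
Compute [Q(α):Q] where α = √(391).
[Q(α):Q] = 2

[Q(α):Q] equals the degree of the minimal polynomial of α. Here α^2 = 391 and x^2 - 391 is irreducible (d = 391 is squarefree, ≠ 1, hence not a square), so deg(m_α) = 2. Thus [Q(α):Q] = 2.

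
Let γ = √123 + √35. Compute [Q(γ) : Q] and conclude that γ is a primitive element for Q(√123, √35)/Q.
[Q(γ) : Q] = 4 (equivalently, Q(γ) = Q(√123, √35))

Obviously Q(γ) ⊆ Q(√123, √35), and [Q(√123, √35):Q] = 4 (since 123, 35 are distinct squarefree integers > 1 with 4305 not a perfect square). To show equality we compute the minimal polynomial of γ. From γ = √123 + √35: γ^2 = 123 + 2√(4305) + 35 = 158 + 2√(4305), so γ^2 - 158 = 2√(4305); squaring, (γ^2 - 158)^2 = 4·4305, i.e. γ^4 - 316γ^2 + 24964 - 17220 = 0, i.e. γ^4 - 316γ^2 + 7744 = 0. So γ is a root of x^4 - 316x^2 + 7744. This polynomial is irreducible over Q: it has no rational root (each ±√123 ± √35 is irrational), and any factorization into two quadratics over Q would force √(4305) ∈ Q (pairing opposite roots) or √123, √35 ∈ Q (other pairings), all impossible. Hence [Q(γ):Q] = 4 = [Q(√123, √35):Q], so Q(γ) = Q(√123, √35).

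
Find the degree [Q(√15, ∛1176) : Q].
[Q(√15, ∛1176) : Q] = 6

Let L = Q(√15, ∛1176). Since Q(√15) ⊂ L and [Q(√15):Q] = 2, the tower law gives 2 | [L:Q]. Likewise Q(∛1176) ⊂ L with [Q(∛1176):Q] = 3 (because 1176 is not a perfect cube), so 3 | [L:Q]. As gcd(2,3) = 1, [L:Q] is divisible by 6. Conversely L is generated over Q by √15 and ∛1176, so [L:Q] ≤ 2·3 = 6. Therefore [Q(√15, ∛1176) : Q] = 6.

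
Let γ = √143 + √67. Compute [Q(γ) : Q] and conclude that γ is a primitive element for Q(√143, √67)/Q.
[Q(γ) : Q] = 4 (equivalently, Q(γ) = Q(√143, √67))

Obviously Q(γ) ⊆ Q(√143, √67), and [Q(√143, √67):Q] = 4 (since 143, 67 are distinct squarefree integers > 1 with 9581 not a perfect square). To show equality we compute the minimal polynomial of γ. From γ = √143 + √67: γ^2 = 143 + 2√(9581) + 67 = 210 + 2√(9581), so γ^2 - 210 = 2√(9581); squaring, (γ^2 - 210)^2 = 4·9581, i.e. γ^4 - 420γ^2 + 44100 - 38324 = 0, i.e. γ^4 - 420γ^2 + 5776 = 0. So γ is a root of x^4 - 420x^2 + 5776. This polynomial is irreducible over Q: it has no rational root (each ±√143 ± √67 is irrational), and any factorization into two quadratics over Q would force √(9581) ∈ Q (pairing opposite roots) or √143, √67 ∈ Q (other pairings), all impossible. Hence [Q(γ):Q] = 4 = [Q(√143, √67):Q], so Q(γ) = Q(√143, √67).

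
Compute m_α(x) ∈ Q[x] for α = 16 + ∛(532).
m_α(x) = x^3 - 48x^2 + 768x - 4628

Set β = α - 16 = ∛(532), so β^3 = 532. Then (α - 16)^3 - 532 = 0, i.e. α is a root of g(x) = (x - 16)^3 - 532 = x^3 - 48x^2 + 768x - 4628. Since g(x) = h(x - 16) where h(x) = x^3 - 532, and h is irreducible over Q (because 532 is not a perfect cube, so h has no rational root, and a monic cubic with no rational root is irreducible), g is also irreducible (irreducibility is preserved under the substitution x → x - 16). Hence m_α(x) = x^3 - 48x^2 + 768x - 4628.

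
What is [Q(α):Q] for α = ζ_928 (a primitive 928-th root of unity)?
[Q(α):Q] = 448

The minimal polynomial of ζ_928 over Q is the 928-th cyclotomic polynomial Φ_928(x), which is irreducible over Q and has degree φ(928) = 448. Hence [Q(α):Q] = φ(928) = 448.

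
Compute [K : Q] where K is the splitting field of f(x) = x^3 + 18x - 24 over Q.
[K : Q] = 6

By the rational root test, any rational root of the monic integer polynomial f(x) = x^3 + 18x - 24 must be an integer dividing the constant term -24, i.e. one of ±{1, 2, 3, 4, 6, 8, 12, 24}. Evaluating: f(1) = -5, f(-1) = -43, f(2) = 20, f(-2) = -68, f(3) = 57, f(-3) = -105, f(4) = 112, f(-4) = -160, f(6) = 300, f(-6) = -348, f(8) = 632, f(-8) = -680, f(12) = 1920, f(-12) = -1968, f(24) = 14232, f(-24) = -14280; none is 0, so f has no rational root and is therefore irreducible over Q (a cubic with no linear factor over a field is irreducible). For an irreducible cubic, the Galois group is A_3 or S_3 according as the discriminant disc(f) = -4a^3 - 27b^2 = -4·(18)^3 - 27·(-24)^2 = -38880 is or is not a square in Q. Here disc(f) = -38880 is not a perfect square in Q, so the Galois group of f over Q is not contained in A_3 and must be all of S_3. The splitting field has degree |S_3| = 6 over Q, so [K : Q] = 6.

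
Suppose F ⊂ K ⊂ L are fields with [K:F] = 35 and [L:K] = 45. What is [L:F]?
[L:F] = 1575

The tower law says that for any tower of field extensions F ⊂ K ⊂ L with finite degrees, [L:F] = [L:K] · [K:F]. Here this gives [L:F] = 45 · 35 = 1575.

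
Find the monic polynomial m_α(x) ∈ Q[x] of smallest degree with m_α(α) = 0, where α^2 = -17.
m_α(x) = x^2 + 17

α satisfies α^2 + 17 = 0, so x^2 + 17 annihilates α. Since d = -17 is squarefree and ≠ 1, it is not a perfect square in Q, so x^2 + 17 has no rational root and is therefore irreducible over Q (a degree-2 polynomial over a field is irreducible iff it has no root). Hence m_α(x) = x^2 + 17.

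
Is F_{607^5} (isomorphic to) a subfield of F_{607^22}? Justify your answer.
No: F_{607^5} is not a subfield of F_{607^22}

F_{p^m} embeds in F_{p^n} iff m | n. Here 5 ∤ 22 (since 22 = 4·5 + 2 with remainder 2 ≠ 0), so F_{607^5} is not a subfield of F_{607^22}. Equivalently: if it were, the tower law would give 5 = [F_{607^5}:F_607] dividing [F_{607^22}:F_607] = 22, contradiction.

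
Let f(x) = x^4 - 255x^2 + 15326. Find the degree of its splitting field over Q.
[K : Q] = 4

Solving the quadratic in x^2: x^2 = (255 ± √(255^2 - 4·15326))/2 = (255 ± √3721)/2 = (255 ± 61)/2, giving x^2 = 158 or x^2 = 97. So f(x) = (x^2 - 158)(x^2 - 97) and the roots of f are ±√158, ±√97. Hence the splitting field is K = Q(√158, √97). Since 158 and 97 are distinct squarefree integers > 1, their product 15326 is not a perfect square, so √97 ∉ Q(√158). By the tower law [K:Q] = [Q(√158,√97):Q(√158)] · [Q(√158):Q] = 2 · 2 = 4.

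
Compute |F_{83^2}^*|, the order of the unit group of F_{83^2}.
|F_{83^2}^*| = 6888

F_{83^2} has 83^2 = 6889 elements; its multiplicative group consists of all nonzero elements, so |F_{83^2}^*| = 6889 - 1 = 6888. (It is cyclic since any finite subgroup of the multiplicative group of a field is cyclic.)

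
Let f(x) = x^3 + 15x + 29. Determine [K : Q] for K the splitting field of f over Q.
[K : Q] = 6

By the rational root test, any rational root of the monic integer polynomial f(x) = x^3 + 15x + 29 must be an integer dividing the constant term 29, i.e. one of ±{1, 29}. Evaluating: f(1) = 45, f(-1) = 13, f(29) = 24853, f(-29) = -24795; none is 0, so f has no rational root and is therefore irreducible over Q (a cubic with no linear factor over a field is irreducible). For an irreducible cubic, the Galois group is A_3 or S_3 according as the discriminant disc(f) = -4a^3 - 27b^2 = -4·(15)^3 - 27·(29)^2 = -36207 is or is not a square in Q. Here disc(f) = -36207 is not a perfect square in Q, so the Galois group of f over Q is not contained in A_3 and must be all of S_3. The splitting field has degree |S_3| = 6 over Q, so [K : Q] = 6.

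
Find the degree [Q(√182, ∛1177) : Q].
[Q(√182, ∛1177) : Q] = 6

Let L = Q(√182, ∛1177). Since Q(√182) ⊂ L and [Q(√182):Q] = 2, the tower law gives 2 | [L:Q]. Likewise Q(∛1177) ⊂ L with [Q(∛1177):Q] = 3 (because 1177 is not a perfect cube), so 3 | [L:Q]. As gcd(2,3) = 1, [L:Q] is divisible by 6. Conversely L is generated over Q by √182 and ∛1177, so [L:Q] ≤ 2·3 = 6. Therefore [Q(√182, ∛1177) : Q] = 6.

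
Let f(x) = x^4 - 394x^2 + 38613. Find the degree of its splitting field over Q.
[K : Q] = 4

Solving the quadratic in x^2: x^2 = (394 ± √(394^2 - 4·38613))/2 = (394 ± √784)/2 = (394 ± 28)/2, giving x^2 = 211 or x^2 = 183. So f(x) = (x^2 - 211)(x^2 - 183) and the roots of f are ±√211, ±√183. Hence the splitting field is K = Q(√211, √183). Since 211 and 183 are distinct squarefree integers > 1, their product 38613 is not a perfect square, so √183 ∉ Q(√211). By the tower law [K:Q] = [Q(√211,√183):Q(√211)] · [Q(√211):Q] = 2 · 2 = 4.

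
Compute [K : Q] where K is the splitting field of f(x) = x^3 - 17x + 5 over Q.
[K : Q] = 6

By the rational root test, any rational root of the monic integer polynomial f(x) = x^3 - 17x + 5 must be an integer dividing the constant term 5, i.e. one of ±{1, 5}. Evaluating: f(1) = -11, f(-1) = 21, f(5) = 45, f(-5) = -35; none is 0, so f has no rational root and is therefore irreducible over Q (a cubic with no linear factor over a field is irreducible). For an irreducible cubic, the Galois group is A_3 or S_3 according as the discriminant disc(f) = -4a^3 - 27b^2 = -4·(-17)^3 - 27·(5)^2 = 18977 is or is not a square in Q. Here disc(f) = 18977 is not a perfect square in Q, so the Galois group of f over Q is not contained in A_3 and must be all of S_3. The splitting field has degree |S_3| = 6 over Q, so [K : Q] = 6.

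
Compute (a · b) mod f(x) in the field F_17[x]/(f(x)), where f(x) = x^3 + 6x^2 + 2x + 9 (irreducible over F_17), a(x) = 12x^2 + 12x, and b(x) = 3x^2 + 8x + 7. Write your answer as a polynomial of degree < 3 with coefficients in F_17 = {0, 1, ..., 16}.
a · b ≡ 13x + 8 (mod f(x))

Multiply in F_17[x]: a(x)·b(x) = (12x^2 + 12x)·(3x^2 + 8x + 7) = 2x^4 + 13x^3 + 10x^2 + 16x. This has degree ≥ 3, so divide by f(x) over F_17: 2x^4 + 13x^3 + 10x^2 + 16x = (2x + 1)·(x^3 + 6x^2 + 2x + 9) + (13x + 8). Hence a·b ≡ 13x + 8 (mod f). (F_17[x]/(f) is a field with 17^3 = 4913 elements since f is irreducible of degree 3.)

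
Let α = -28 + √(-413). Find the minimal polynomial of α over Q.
m_α(x) = x^2 + 56x + 1197

From α + 28 = √(-413), squaring gives (α + 28)^2 = -413, i.e. α^2 + 56α + 784 = -413, so α^2 + 56α + 1197 = 0. The discriminant of x^2 + 56x + 1197 is (56)^2 - 4·(1197) = 3136 - 4788 = -1652, and 4·(-413) is not a perfect square in Q since -413 is squarefree and ≠ 1. Hence x^2 + 56x + 1197 is irreducible over Q and is the minimal polynomial of α.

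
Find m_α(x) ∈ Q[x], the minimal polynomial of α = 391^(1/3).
m_α(x) = x^3 - 391

α satisfies α^3 = 391, so x^3 - 391 annihilates α. By the rational root test, a rational root p/q (in lowest terms) of x^3 - 391 would satisfy p^3 = 391 q^3, forcing q = 1 and p^3 = 391; but 391 is not a perfect cube, contradiction. A monic cubic over Q with no rational root is irreducible (any nontrivial factorization would include a linear factor). Hence x^3 - 391 is the minimal polynomial of α, and in particular [Q(α):Q] = 3.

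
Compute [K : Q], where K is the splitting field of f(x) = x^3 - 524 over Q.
[K : Q] = 6

The roots of x^3 - 524 are ∛524, ω∛524, ω^2∛524 where ω = e^(2πi/3) is a primitive cube root of unity, so K = Q(∛524, ω). Now [Q(∛524):Q] = 3 (since 524 is not a perfect cube, x^3 - 524 is irreducible) and [Q(ω):Q] = 2. Both 2 and 3 divide [K:Q], and [K:Q] ≤ 3·2 = 6, so [K:Q] = 6. (Equivalently: Q(∛524) ⊂ R but ω ∉ R, so [K : Q(∛524)] = 2.)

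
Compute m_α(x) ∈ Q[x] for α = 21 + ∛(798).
m_α(x) = x^3 - 63x^2 + 1323x - 10059

Set β = α - 21 = ∛(798), so β^3 = 798. Then (α - 21)^3 - 798 = 0, i.e. α is a root of g(x) = (x - 21)^3 - 798 = x^3 - 63x^2 + 1323x - 10059. Since g(x) = h(x - 21) where h(x) = x^3 - 798, and h is irreducible over Q (because 798 is not a perfect cube, so h has no rational root, and a monic cubic with no rational root is irreducible), g is also irreducible (irreducibility is preserved under the substitution x → x - 21). Hence m_α(x) = x^3 - 63x^2 + 1323x - 10059.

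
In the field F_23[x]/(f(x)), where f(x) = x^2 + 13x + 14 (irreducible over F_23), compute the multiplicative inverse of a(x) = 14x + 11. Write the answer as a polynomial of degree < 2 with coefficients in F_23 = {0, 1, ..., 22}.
a(x)^(-1) ≡ 18x + 3 (mod f(x))

Since f is irreducible over F_23, F_23[x]/(f) is a field and a(x) ≠ 0 has an inverse. Apply the extended Euclidean algorithm to f(x) and a(x) in F_23[x]: f(x) = (5x + 20)·a(x) + (1). The last nonzero remainder is the constant 1 = gcd(f, a) in F_23. Back-substituting through the division chain expresses 1 = s(x)·a(x) + t(x)·f(x) with s(x) ≡ 18x + 3 (mod f), so a(x)^(-1) ≡ s(x) = 18x + 3 (mod f). Check: (14x + 11)·(18x + 3) = 22x^2 + 10x + 10 ≡ 1 (mod x^2 + 13x + 14).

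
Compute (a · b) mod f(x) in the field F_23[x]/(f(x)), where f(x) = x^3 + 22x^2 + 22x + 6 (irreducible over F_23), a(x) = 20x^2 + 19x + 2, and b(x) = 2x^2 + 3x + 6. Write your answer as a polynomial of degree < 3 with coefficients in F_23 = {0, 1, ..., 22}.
a · b ≡ 14x^2 + 18x + 12 (mod f(x))

Multiply in F_23[x]: a(x)·b(x) = (20x^2 + 19x + 2)·(2x^2 + 3x + 6) = 17x^4 + 6x^3 + 20x^2 + 5x + 12. This has degree ≥ 3, so divide by f(x) over F_23: 17x^4 + 6x^3 + 20x^2 + 5x + 12 = (17x)·(x^3 + 22x^2 + 22x + 6) + (14x^2 + 18x + 12). Hence a·b ≡ 14x^2 + 18x + 12 (mod f). (F_23[x]/(f) is a field with 23^3 = 12167 elements since f is irreducible of degree 3.)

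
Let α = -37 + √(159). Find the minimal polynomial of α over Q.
m_α(x) = x^2 + 74x + 1210

From α + 37 = √(159), squaring gives (α + 37)^2 = 159, i.e. α^2 + 74α + 1369 = 159, so α^2 + 74α + 1210 = 0. The discriminant of x^2 + 74x + 1210 is (74)^2 - 4·(1210) = 5476 - 4840 = 636, and 4·(159) is not a perfect square in Q since 159 is squarefree and ≠ 1. Hence x^2 + 74x + 1210 is irreducible over Q and is the minimal polynomial of α.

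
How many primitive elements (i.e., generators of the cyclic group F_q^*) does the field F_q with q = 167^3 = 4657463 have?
There are φ(4657462) = 2300592 primitive elements

F_q^* is cyclic of order q - 1 = 4657462. A cyclic group of order m has exactly φ(m) generators. Here m = 4657462 = 2 · 83 · 28057, so the number of primitive elements is φ(4657462) = 2300592.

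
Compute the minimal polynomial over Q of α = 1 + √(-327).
m_α(x) = x^2 - 2x + 328

From α - 1 = √(-327), squaring gives (α - 1)^2 = -327, i.e. α^2 - 2α + 1 = -327, so α^2 - 2α + 328 = 0. The discriminant of x^2 - 2x + 328 is (-2)^2 - 4·(328) = 4 - 1312 = -1308, and 4·(-327) is not a perfect square in Q since -327 is squarefree and ≠ 1. Hence x^2 - 2x + 328 is irreducible over Q and is the minimal polynomial of α.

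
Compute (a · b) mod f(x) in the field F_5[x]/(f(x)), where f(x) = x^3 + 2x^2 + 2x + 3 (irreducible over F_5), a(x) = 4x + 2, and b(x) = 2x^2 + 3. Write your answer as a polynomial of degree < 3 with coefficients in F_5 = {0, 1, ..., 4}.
a · b ≡ 3x^2 + x + 2 (mod f(x))

Multiply in F_5[x]: a(x)·b(x) = (4x + 2)·(2x^2 + 3) = 3x^3 + 4x^2 + 2x + 1. This has degree ≥ 3, so divide by f(x) over F_5: 3x^3 + 4x^2 + 2x + 1 = (3)·(x^3 + 2x^2 + 2x + 3) + (3x^2 + x + 2). Hence a·b ≡ 3x^2 + x + 2 (mod f). (F_5[x]/(f) is a field with 5^3 = 125 elements since f is irreducible of degree 3.)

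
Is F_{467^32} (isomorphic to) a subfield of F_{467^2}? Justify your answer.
No: F_{467^32} is not a subfield of F_{467^2}

F_{p^m} embeds in F_{p^n} iff m | n. Here 32 ∤ 2 (since 2 = 0·32 + 2 with remainder 2 ≠ 0), so F_{467^32} is not a subfield of F_{467^2}. Equivalently: if it were, the tower law would give 32 = [F_{467^32}:F_467] dividing [F_{467^2}:F_467] = 2, contradiction.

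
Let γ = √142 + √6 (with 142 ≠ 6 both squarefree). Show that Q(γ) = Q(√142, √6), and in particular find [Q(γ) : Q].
[Q(γ) : Q] = 4 (equivalently, Q(γ) = Q(√142, √6))

Obviously Q(γ) ⊆ Q(√142, √6), and [Q(√142, √6):Q] = 4 (since 142, 6 are distinct squarefree integers > 1 with 852 not a perfect square). To show equality we compute the minimal polynomial of γ. From γ = √142 + √6: γ^2 = 142 + 2√(852) + 6 = 148 + 2√(852), so γ^2 - 148 = 2√(852); squaring, (γ^2 - 148)^2 = 4·852, i.e. γ^4 - 296γ^2 + 21904 - 3408 = 0, i.e. γ^4 - 296γ^2 + 18496 = 0. So γ is a root of x^4 - 296x^2 + 18496. This polynomial is irreducible over Q: it has no rational root (each ±√142 ± √6 is irrational), and any factorization into two quadratics over Q would force √(852) ∈ Q (pairing opposite roots) or √142, √6 ∈ Q (other pairings), all impossible. Hence [Q(γ):Q] = 4 = [Q(√142, √6):Q], so Q(γ) = Q(√142, √6).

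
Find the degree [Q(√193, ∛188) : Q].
[Q(√193, ∛188) : Q] = 6

Let L = Q(√193, ∛188). Since Q(√193) ⊂ L and [Q(√193):Q] = 2, the tower law gives 2 | [L:Q]. Likewise Q(∛188) ⊂ L with [Q(∛188):Q] = 3 (because 188 is not a perfect cube), so 3 | [L:Q]. As gcd(2,3) = 1, [L:Q] is divisible by 6. Conversely L is generated over Q by √193 and ∛188, so [L:Q] ≤ 2·3 = 6. Therefore [Q(√193, ∛188) : Q] = 6.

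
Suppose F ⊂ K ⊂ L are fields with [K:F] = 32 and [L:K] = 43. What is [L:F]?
[L:F] = 1376

The tower law says that for any tower of field extensions F ⊂ K ⊂ L with finite degrees, [L:F] = [L:K] · [K:F]. Here this gives [L:F] = 43 · 32 = 1376.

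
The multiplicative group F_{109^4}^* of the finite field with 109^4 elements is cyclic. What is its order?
|F_{109^4}^*| = 141158160

F_{109^4} has 109^4 = 141158161 elements; its multiplicative group consists of all nonzero elements, so |F_{109^4}^*| = 141158161 - 1 = 141158160. (It is cyclic since any finite subgroup of the multiplicative group of a field is cyclic.)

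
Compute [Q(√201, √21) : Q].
[Q(√201, √21) : Q] = 4

[Q(√201):Q] = 2 (min poly x^2 - 201, irreducible since 201 is squarefree > 1). For the top step, suppose √21 ∈ Q(√201), say √21 = c + d√201 with c, d ∈ Q. Squaring: 21 = c^2 + 201d^2 + 2cd√201. Since √201 ∉ Q this forces 2cd = 0. If d = 0 then √21 = c ∈ Q, contradicting 21 squarefree > 1. If c = 0 then 21 = 201d^2, so 201·21 = (201d)^2 is a perfect square in Q — but 201·21 = 4221 is not a perfect square (since 201 and 21 are distinct squarefree integers). Contradiction. Hence √21 ∉ Q(√201), so x^2 - 21 stays irreducible over Q(√201) and [Q(√201, √21) : Q(√201)] = 2. By the tower law, [Q(√201, √21) : Q] = 2 · 2 = 4.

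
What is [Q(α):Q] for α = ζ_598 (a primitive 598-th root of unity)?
[Q(α):Q] = 264

The minimal polynomial of ζ_598 over Q is the 598-th cyclotomic polynomial Φ_598(x), which is irreducible over Q and has degree φ(598) = 264. Hence [Q(α):Q] = φ(598) = 264.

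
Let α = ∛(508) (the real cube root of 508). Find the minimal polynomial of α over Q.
m_α(x) = x^3 - 508

α satisfies α^3 = 508, so x^3 - 508 annihilates α. By the rational root test, a rational root p/q (in lowest terms) of x^3 - 508 would satisfy p^3 = 508 q^3, forcing q = 1 and p^3 = 508; but 508 is not a perfect cube, contradiction. A monic cubic over Q with no rational root is irreducible (any nontrivial factorization would include a linear factor). Hence x^3 - 508 is the minimal polynomial of α, and in particular [Q(α):Q] = 3.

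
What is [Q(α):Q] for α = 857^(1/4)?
[Q(α):Q] = 4

α is a root of x^4 - 857. By Eisenstein's criterion at the prime p = 857 (which divides the constant term 857 but p^2 = 734449 does not, since 857 is squarefree), x^4 - 857 is irreducible over Q. Hence [Q(α):Q] = 4.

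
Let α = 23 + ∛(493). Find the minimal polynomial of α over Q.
m_α(x) = x^3 - 69x^2 + 1587x - 12660

Set β = α - 23 = ∛(493), so β^3 = 493. Then (α - 23)^3 - 493 = 0, i.e. α is a root of g(x) = (x - 23)^3 - 493 = x^3 - 69x^2 + 1587x - 12660. Since g(x) = h(x - 23) where h(x) = x^3 - 493, and h is irreducible over Q (because 493 is not a perfect cube, so h has no rational root, and a monic cubic with no rational root is irreducible), g is also irreducible (irreducibility is preserved under the substitution x → x - 23). Hence m_α(x) = x^3 - 69x^2 + 1587x - 12660.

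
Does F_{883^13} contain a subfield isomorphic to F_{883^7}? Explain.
No: F_{883^7} is not a subfield of F_{883^13}

F_{p^m} embeds in F_{p^n} iff m | n. Here 7 ∤ 13 (since 13 = 1·7 + 6 with remainder 6 ≠ 0), so F_{883^7} is not a subfield of F_{883^13}. Equivalently: if it were, the tower law would give 7 = [F_{883^7}:F_883] dividing [F_{883^13}:F_883] = 13, contradiction.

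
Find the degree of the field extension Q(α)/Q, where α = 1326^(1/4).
[Q(α):Q] = 4

α is a root of x^4 - 1326. By Eisenstein's criterion at the prime p = 2 (which divides the constant term 1326 but p^2 = 4 does not, since 1326 is squarefree), x^4 - 1326 is irreducible over Q. Hence [Q(α):Q] = 4.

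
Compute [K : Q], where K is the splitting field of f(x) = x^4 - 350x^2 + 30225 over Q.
[K : Q] = 4

Solving the quadratic in x^2: x^2 = (350 ± √(350^2 - 4·30225))/2 = (350 ± √1600)/2 = (350 ± 40)/2, giving x^2 = 155 or x^2 = 195. So f(x) = (x^2 - 155)(x^2 - 195) and the roots of f are ±√155, ±√195. Hence the splitting field is K = Q(√155, √195). Since 155 and 195 are distinct squarefree integers > 1, their product 30225 is not a perfect square, so √195 ∉ Q(√155). By the tower law [K:Q] = [Q(√155,√195):Q(√155)] · [Q(√155):Q] = 2 · 2 = 4.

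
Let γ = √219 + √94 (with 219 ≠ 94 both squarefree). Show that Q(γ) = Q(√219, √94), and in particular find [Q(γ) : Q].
[Q(γ) : Q] = 4 (equivalently, Q(γ) = Q(√219, √94))

Obviously Q(γ) ⊆ Q(√219, √94), and [Q(√219, √94):Q] = 4 (since 219, 94 are distinct squarefree integers > 1 with 20586 not a perfect square). To show equality we compute the minimal polynomial of γ. From γ = √219 + √94: γ^2 = 219 + 2√(20586) + 94 = 313 + 2√(20586), so γ^2 - 313 = 2√(20586); squaring, (γ^2 - 313)^2 = 4·20586, i.e. γ^4 - 626γ^2 + 97969 - 82344 = 0, i.e. γ^4 - 626γ^2 + 15625 = 0. So γ is a root of x^4 - 626x^2 + 15625. This polynomial is irreducible over Q: it has no rational root (each ±√219 ± √94 is irrational), and any factorization into two quadratics over Q would force √(20586) ∈ Q (pairing opposite roots) or √219, √94 ∈ Q (other pairings), all impossible. Hence [Q(γ):Q] = 4 = [Q(√219, √94):Q], so Q(γ) = Q(√219, √94).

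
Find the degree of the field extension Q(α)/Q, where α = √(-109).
[Q(α):Q] = 2

[Q(α):Q] equals the degree of the minimal polynomial of α. Here α^2 = -109 and x^2 + 109 is irreducible (d = -109 is squarefree, ≠ 1, hence not a square), so deg(m_α) = 2. Thus [Q(α):Q] = 2.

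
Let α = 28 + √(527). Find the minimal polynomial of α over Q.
m_α(x) = x^2 - 56x + 257

From α - 28 = √(527), squaring gives (α - 28)^2 = 527, i.e. α^2 - 56α + 784 = 527, so α^2 - 56α + 257 = 0. The discriminant of x^2 - 56x + 257 is (-56)^2 - 4·(257) = 3136 - 1028 = 2108, and 4·(527) is not a perfect square in Q since 527 is squarefree and ≠ 1. Hence x^2 - 56x + 257 is irreducible over Q and is the minimal polynomial of α.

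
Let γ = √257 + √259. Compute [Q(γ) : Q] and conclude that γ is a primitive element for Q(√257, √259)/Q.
[Q(γ) : Q] = 4 (equivalently, Q(γ) = Q(√257, √259))

Obviously Q(γ) ⊆ Q(√257, √259), and [Q(√257, √259):Q] = 4 (since 257, 259 are distinct squarefree integers > 1 with 66563 not a perfect square). To show equality we compute the minimal polynomial of γ. From γ = √257 + √259: γ^2 = 257 + 2√(66563) + 259 = 516 + 2√(66563), so γ^2 - 516 = 2√(66563); squaring, (γ^2 - 516)^2 = 4·66563, i.e. γ^4 - 1032γ^2 + 266256 - 266252 = 0, i.e. γ^4 - 1032γ^2 + 4 = 0. So γ is a root of x^4 - 1032x^2 + 4. This polynomial is irreducible over Q: it has no rational root (each ±√257 ± √259 is irrational), and any factorization into two quadratics over Q would force √(66563) ∈ Q (pairing opposite roots) or √257, √259 ∈ Q (other pairings), all impossible. Hence [Q(γ):Q] = 4 = [Q(√257, √259):Q], so Q(γ) = Q(√257, √259).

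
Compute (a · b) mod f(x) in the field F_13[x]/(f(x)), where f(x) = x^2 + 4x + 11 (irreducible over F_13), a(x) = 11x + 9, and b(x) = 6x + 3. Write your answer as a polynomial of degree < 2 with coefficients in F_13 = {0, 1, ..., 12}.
a · b ≡ 5x + 3 (mod f(x))

Multiply in F_13[x]: a(x)·b(x) = (11x + 9)·(6x + 3) = x^2 + 9x + 1. This has degree ≥ 2, so divide by f(x) over F_13: x^2 + 9x + 1 = (1)·(x^2 + 4x + 11) + (5x + 3). Hence a·b ≡ 5x + 3 (mod f). (F_13[x]/(f) is a field with 13^2 = 169 elements since f is irreducible of degree 2.)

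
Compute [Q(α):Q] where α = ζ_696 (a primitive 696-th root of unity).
[Q(α):Q] = 224

The minimal polynomial of ζ_696 over Q is the 696-th cyclotomic polynomial Φ_696(x), which is irreducible over Q and has degree φ(696) = 224. Hence [Q(α):Q] = φ(696) = 224.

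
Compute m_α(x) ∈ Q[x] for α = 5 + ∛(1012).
m_α(x) = x^3 - 15x^2 + 75x - 1137

Set β = α - 5 = ∛(1012), so β^3 = 1012. Then (α - 5)^3 - 1012 = 0, i.e. α is a root of g(x) = (x - 5)^3 - 1012 = x^3 - 15x^2 + 75x - 1137. Since g(x) = h(x - 5) where h(x) = x^3 - 1012, and h is irreducible over Q (because 1012 is not a perfect cube, so h has no rational root, and a monic cubic with no rational root is irreducible), g is also irreducible (irreducibility is preserved under the substitution x → x - 5). Hence m_α(x) = x^3 - 15x^2 + 75x - 1137.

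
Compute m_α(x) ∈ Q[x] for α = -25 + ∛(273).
m_α(x) = x^3 + 75x^2 + 1875x + 15352

Set β = α + 25 = ∛(273), so β^3 = 273. Then (α + 25)^3 - 273 = 0, i.e. α is a root of g(x) = (x + 25)^3 - 273 = x^3 + 75x^2 + 1875x + 15352. Since g(x) = h(x + 25) where h(x) = x^3 - 273, and h is irreducible over Q (because 273 is not a perfect cube, so h has no rational root, and a monic cubic with no rational root is irreducible), g is also irreducible (irreducibility is preserved under the substitution x → x + 25). Hence m_α(x) = x^3 + 75x^2 + 1875x + 15352.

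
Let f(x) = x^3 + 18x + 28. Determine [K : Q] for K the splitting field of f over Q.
[K : Q] = 6

By the rational root test, any rational root of the monic integer polynomial f(x) = x^3 + 18x + 28 must be an integer dividing the constant term 28, i.e. one of ±{1, 2, 4, 7, 14, 28}. Evaluating: f(1) = 47, f(-1) = 9, f(2) = 72, f(-2) = -16, f(4) = 164, f(-4) = -108, f(7) = 497, f(-7) = -441, f(14) = 3024, f(-14) = -2968, f(28) = 22484, f(-28) = -22428; none is 0, so f has no rational root and is therefore irreducible over Q (a cubic with no linear factor over a field is irreducible). For an irreducible cubic, the Galois group is A_3 or S_3 according as the discriminant disc(f) = -4a^3 - 27b^2 = -4·(18)^3 - 27·(28)^2 = -44496 is or is not a square in Q. Here disc(f) = -44496 is not a perfect square in Q, so the Galois group of f over Q is not contained in A_3 and must be all of S_3. The splitting field has degree |S_3| = 6 over Q, so [K : Q] = 6.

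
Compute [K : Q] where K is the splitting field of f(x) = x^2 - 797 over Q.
[K : Q] = 2

f(x) = x^2 - 797 factors as (x - √797)(x + √797). The splitting field is K = Q(√797). Since 797 is squarefree and > 1, it is not a perfect square, so x^2 - 797 is irreducible over Q and [Q(√797) : Q] = 2. Hence [K : Q] = 2.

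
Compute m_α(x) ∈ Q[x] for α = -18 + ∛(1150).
m_α(x) = x^3 + 54x^2 + 972x + 4682

Set β = α + 18 = ∛(1150), so β^3 = 1150. Then (α + 18)^3 - 1150 = 0, i.e. α is a root of g(x) = (x + 18)^3 - 1150 = x^3 + 54x^2 + 972x + 4682. Since g(x) = h(x + 18) where h(x) = x^3 - 1150, and h is irreducible over Q (because 1150 is not a perfect cube, so h has no rational root, and a monic cubic with no rational root is irreducible), g is also irreducible (irreducibility is preserved under the substitution x → x + 18). Hence m_α(x) = x^3 + 54x^2 + 972x + 4682.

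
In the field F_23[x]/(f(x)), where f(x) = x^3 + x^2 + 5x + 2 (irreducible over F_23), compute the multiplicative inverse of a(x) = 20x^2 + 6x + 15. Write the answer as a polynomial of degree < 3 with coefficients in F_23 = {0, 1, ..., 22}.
a(x)^(-1) ≡ 22x^2 + 13x + 9 (mod f(x))

Since f is irreducible over F_23, F_23[x]/(f) is a field and a(x) ≠ 0 has an inverse. Apply the extended Euclidean algorithm to f(x) and a(x) in F_23[x]: f(x) = (15x + 22)·a(x) + (16x + 17);  a(x) = (7x + 3)·(16x + 17) + (10). The last nonzero remainder is the constant 10 = gcd(f, a) in F_23. Back-substituting through the division chain expresses 10 = s(x)·a(x) + t(x)·f(x) with s(x) ≡ 13x^2 + 15x + 21 (mod f), so (13x^2 + 15x + 21)·a(x) ≡ 10 (mod f). Multiplying by 10^(-1) ≡ 7 in F_23 gives a(x)^(-1) ≡ 7·(13x^2 + 15x + 21) ≡ 22x^2 + 13x + 9 (mod f). Check: (20x^2 + 6x + 15)·(22x^2 + 13x + 9) = 3x^4 + x^3 + 13x^2 + 19x + 20 ≡ 1 (mod x^3 + x^2 + 5x + 2).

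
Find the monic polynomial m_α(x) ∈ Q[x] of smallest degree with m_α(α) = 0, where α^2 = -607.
m_α(x) = x^2 + 607

α satisfies α^2 + 607 = 0, so x^2 + 607 annihilates α. Since d = -607 is squarefree and ≠ 1, it is not a perfect square in Q, so x^2 + 607 has no rational root and is therefore irreducible over Q (a degree-2 polynomial over a field is irreducible iff it has no root). Hence m_α(x) = x^2 + 607.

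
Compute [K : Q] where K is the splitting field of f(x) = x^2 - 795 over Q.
[K : Q] = 2

f(x) = x^2 - 795 factors as (x - √795)(x + √795). The splitting field is K = Q(√795). Since 795 is squarefree and > 1, it is not a perfect square, so x^2 - 795 is irreducible over Q and [Q(√795) : Q] = 2. Hence [K : Q] = 2.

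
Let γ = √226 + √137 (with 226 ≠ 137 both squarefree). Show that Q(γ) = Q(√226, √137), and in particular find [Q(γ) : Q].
[Q(γ) : Q] = 4 (equivalently, Q(γ) = Q(√226, √137))

Obviously Q(γ) ⊆ Q(√226, √137), and [Q(√226, √137):Q] = 4 (since 226, 137 are distinct squarefree integers > 1 with 30962 not a perfect square). To show equality we compute the minimal polynomial of γ. From γ = √226 + √137: γ^2 = 226 + 2√(30962) + 137 = 363 + 2√(30962), so γ^2 - 363 = 2√(30962); squaring, (γ^2 - 363)^2 = 4·30962, i.e. γ^4 - 726γ^2 + 131769 - 123848 = 0, i.e. γ^4 - 726γ^2 + 7921 = 0. So γ is a root of x^4 - 726x^2 + 7921. This polynomial is irreducible over Q: it has no rational root (each ±√226 ± √137 is irrational), and any factorization into two quadratics over Q would force √(30962) ∈ Q (pairing opposite roots) or √226, √137 ∈ Q (other pairings), all impossible. Hence [Q(γ):Q] = 4 = [Q(√226, √137):Q], so Q(γ) = Q(√226, √137).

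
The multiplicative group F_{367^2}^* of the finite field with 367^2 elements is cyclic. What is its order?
|F_{367^2}^*| = 134688

F_{367^2} has 367^2 = 134689 elements; its multiplicative group consists of all nonzero elements, so |F_{367^2}^*| = 134689 - 1 = 134688. (It is cyclic since any finite subgroup of the multiplicative group of a field is cyclic.)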